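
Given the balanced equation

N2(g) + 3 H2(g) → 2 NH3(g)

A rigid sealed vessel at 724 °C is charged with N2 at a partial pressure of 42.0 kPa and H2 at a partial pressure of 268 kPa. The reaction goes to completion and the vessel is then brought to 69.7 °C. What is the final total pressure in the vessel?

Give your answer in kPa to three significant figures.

77.7 kPa

With V and T fixed, P_i ∝ n_i, so the mole ratios apply directly to partial pressures at 724 °C.
P(H2) required for 42.0 kPa of N2 = (3/1) × 42.0 = 126.0 kPa; available 268 kPa, so N2 is limiting.
P(H2) remaining = 268 − (3/1) × 42.0 = 142.0 kPa
P(gaseous products) = (2)/1 × 42.0 = 84.00 kPa
P_total at 724 °C = 142.0 + 84.00 = 226.0 kPa
Scaling to 69.7 °C: P = 226.0 × 342.85/997.15 = 77.71 kPa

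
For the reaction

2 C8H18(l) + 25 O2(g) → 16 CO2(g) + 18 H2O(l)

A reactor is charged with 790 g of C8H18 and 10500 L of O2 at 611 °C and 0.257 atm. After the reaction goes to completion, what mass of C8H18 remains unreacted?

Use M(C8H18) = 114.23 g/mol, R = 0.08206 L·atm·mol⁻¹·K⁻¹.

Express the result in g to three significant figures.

450 g

n(C8H18) = 790 / 114.23 = 6.916 mol
n(O2) = PV/RT = (0.257 × 10500) / (0.08206 × 884.15) = 37.19 mol
For 6.916 mol C8H18, stoichiometry requires (25/2) × 6.916 = 86.45 mol O2; 37.19 mol is available, so O2 is limiting.
n(C8H18) consumed = (2/25) × 37.19 = 2.975 mol; remaining = 6.916 − 2.975 = 3.941 mol
m(C8H18) = 3.941 × 114.23 = 450.2 g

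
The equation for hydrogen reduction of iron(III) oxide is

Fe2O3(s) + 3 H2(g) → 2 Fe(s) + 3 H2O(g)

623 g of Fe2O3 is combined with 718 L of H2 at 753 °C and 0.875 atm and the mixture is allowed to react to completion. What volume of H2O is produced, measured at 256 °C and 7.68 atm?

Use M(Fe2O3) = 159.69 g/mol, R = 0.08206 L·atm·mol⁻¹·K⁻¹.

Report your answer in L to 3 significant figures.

42.2 L

n(Fe2O3) = 623 / 159.69 = 3.901 mol
n(H2) = PV/RT = (0.875 × 718) / (0.08206 × 1026.15) = 7.461 mol
For 3.901 mol Fe2O3, stoichiometry requires (3/1) × 3.901 = 11.70 mol H2; 7.461 mol is available, so H2 is limiting.
n(H2O) = (3/3) × 7.461 = 7.461 mol
V(H2O) = nRT/P = 7.461 × 0.08206 × 529.15 / 7.68 = 42.18 L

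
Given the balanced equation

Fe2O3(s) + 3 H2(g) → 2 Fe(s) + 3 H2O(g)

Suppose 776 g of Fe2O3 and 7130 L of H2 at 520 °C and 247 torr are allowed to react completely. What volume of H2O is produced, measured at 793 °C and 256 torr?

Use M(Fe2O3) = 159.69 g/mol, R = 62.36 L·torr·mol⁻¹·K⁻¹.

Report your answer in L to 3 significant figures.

3790 L

n(Fe2O3) = 776 / 159.69 = 4.859 mol
n(H2) = PV/RT = (247 × 7130) / (62.36 × 793.15) = 35.61 mol
For 4.859 mol Fe2O3, stoichiometry requires (3/1) × 4.859 = 14.58 mol H2; 35.61 mol is available, so Fe2O3 is limiting.
n(H2O) = (3/1) × 4.859 = 14.58 mol
V(H2O) = nRT/P = 14.58 × 62.36 × 1066.15 / 256 = 3787 L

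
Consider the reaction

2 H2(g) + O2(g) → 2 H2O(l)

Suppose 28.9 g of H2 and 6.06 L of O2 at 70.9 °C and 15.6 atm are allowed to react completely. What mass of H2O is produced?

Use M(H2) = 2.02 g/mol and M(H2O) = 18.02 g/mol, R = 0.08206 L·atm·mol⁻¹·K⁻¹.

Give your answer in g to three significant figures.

121 g

n(H2) = 28.9 / 2.02 = 14.31 mol
n(O2) = PV/RT = (15.6 × 6.06) / (0.08206 × 344.05) = 3.348 mol
For 14.31 mol H2, stoichiometry requires (1/2) × 14.31 = 7.155 mol O2; 3.348 mol is available, so O2 is limiting.
n(H2O) = (2/1) × 3.348 = 6.696 mol
m(H2O) = 6.696 × 18.02 = 120.7 g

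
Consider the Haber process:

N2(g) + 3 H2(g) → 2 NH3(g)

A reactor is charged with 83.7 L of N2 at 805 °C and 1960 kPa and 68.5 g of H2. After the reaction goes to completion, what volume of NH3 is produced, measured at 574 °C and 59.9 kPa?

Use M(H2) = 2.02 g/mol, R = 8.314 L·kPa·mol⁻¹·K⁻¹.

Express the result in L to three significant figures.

n(N2) = PV/RT = (1960 × 83.7) / (8.314 × 1078.15) = 18.30 mol
n(H2) = 68.5 / 2.02 = 33.91 mol
For 18.30 mol N2, stoichiometry requires (3/1) × 18.30 = 54.90 mol H2; 33.91 mol is available, so H2 is limiting.
n(NH3) = (2/3) × 33.91 = 22.61 mol
V(NH3) = nRT/P = 22.61 × 8.314 × 847.15 / 59.9 = 2659 L

2660 L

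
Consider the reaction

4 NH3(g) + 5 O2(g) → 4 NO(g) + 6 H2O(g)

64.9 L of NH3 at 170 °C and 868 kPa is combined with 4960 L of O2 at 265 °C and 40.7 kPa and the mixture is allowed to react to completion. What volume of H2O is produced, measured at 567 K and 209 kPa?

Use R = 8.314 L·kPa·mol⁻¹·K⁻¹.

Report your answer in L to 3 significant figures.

517 L

n(NH3) = PV/RT = (868 × 64.9) / (8.314 × 443.15) = 15.29 mol
n(O2) = PV/RT = (40.7 × 4960) / (8.314 × 538.15) = 45.12 mol
For 15.29 mol NH3, stoichiometry requires (5/4) × 15.29 = 19.11 mol O2; 45.12 mol is available, so NH3 is limiting.
n(H2O) = (6/4) × 15.29 = 22.93 mol
V(H2O) = nRT/P = 22.93 × 8.314 × 567 / 209 = 517.2 L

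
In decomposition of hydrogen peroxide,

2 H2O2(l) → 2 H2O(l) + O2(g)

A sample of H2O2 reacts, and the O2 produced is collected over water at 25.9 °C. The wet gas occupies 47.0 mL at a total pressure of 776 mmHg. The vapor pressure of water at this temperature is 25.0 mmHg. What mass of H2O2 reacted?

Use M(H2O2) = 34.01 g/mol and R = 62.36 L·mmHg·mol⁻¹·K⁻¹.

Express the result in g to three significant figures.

P(O2) = 776 − 25.0 = 751.0 mmHg
n(O2) = PV/RT = (751.0 × 0.04700) / (62.36 × 299.05) = 0.001893 mol
n(H2O2) = (2/1) × 0.001893 = 0.003786 mol
m(H2O2) = 0.003786 × 34.01 = 0.1288 g

0.129 g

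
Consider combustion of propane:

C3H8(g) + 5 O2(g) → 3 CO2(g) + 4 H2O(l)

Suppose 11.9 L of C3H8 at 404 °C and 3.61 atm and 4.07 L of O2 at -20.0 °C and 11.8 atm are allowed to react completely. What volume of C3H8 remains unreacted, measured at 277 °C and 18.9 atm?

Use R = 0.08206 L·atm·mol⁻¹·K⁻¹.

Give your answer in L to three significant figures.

0.742 L

n(C3H8) = PV/RT = (3.61 × 11.9) / (0.08206 × 677.15) = 0.7731 mol
n(O2) = PV/RT = (11.8 × 4.07) / (0.08206 × 253.15) = 2.312 mol
For 0.7731 mol C3H8, stoichiometry requires (5/1) × 0.7731 = 3.865 mol O2; 2.312 mol is available, so O2 is limiting.
n(C3H8) consumed = (1/5) × 2.312 = 0.4624 mol; remaining = 0.7731 − 0.4624 = 0.3107 mol
V(C3H8) = nRT/P = 0.3107 × 0.08206 × 550.15 / 18.9 = 0.7422 L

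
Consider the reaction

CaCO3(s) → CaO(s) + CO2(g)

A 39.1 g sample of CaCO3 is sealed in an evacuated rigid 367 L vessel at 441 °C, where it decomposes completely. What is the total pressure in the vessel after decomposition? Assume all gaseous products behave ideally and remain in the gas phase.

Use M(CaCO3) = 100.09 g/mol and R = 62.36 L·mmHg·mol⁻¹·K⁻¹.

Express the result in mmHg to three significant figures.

47.4 mmHg

n(CaCO3) = 39.1 / 100.09 = 0.3906 mol
n(gas produced) = (1/1) × 0.3906 = 0.3906 mol
P = nRT/V = 0.3906 × 62.36 × 714.15 / 367 = 47.40 mmHg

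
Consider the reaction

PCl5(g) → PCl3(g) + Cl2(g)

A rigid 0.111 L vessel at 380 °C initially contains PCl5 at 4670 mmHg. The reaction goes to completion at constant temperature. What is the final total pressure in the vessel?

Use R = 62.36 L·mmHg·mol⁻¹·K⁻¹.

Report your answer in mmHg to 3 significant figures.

9340 mmHg

At constant T and V, P ∝ n(gas): 1 mol gas → 2 mol gas.
P_final = (2/1) × 4670 = 9340 mmHg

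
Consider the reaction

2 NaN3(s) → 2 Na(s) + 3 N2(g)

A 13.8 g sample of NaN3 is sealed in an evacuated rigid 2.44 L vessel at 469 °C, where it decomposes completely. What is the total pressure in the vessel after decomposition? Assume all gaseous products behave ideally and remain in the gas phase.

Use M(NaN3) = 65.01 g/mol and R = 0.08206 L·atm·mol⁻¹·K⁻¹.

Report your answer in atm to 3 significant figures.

7.95 atm

n(NaN3) = 13.8 / 65.01 = 0.2123 mol
n(gas produced) = (3/2) × 0.2123 = 0.3185 mol
P = nRT/V = 0.3185 × 0.08206 × 742.15 / 2.44 = 7.950 atm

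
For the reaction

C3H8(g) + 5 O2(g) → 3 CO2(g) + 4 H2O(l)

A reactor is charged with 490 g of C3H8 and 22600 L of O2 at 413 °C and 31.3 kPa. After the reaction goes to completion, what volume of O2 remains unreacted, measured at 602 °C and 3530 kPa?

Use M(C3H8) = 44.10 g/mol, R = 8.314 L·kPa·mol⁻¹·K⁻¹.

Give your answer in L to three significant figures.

141 L

n(C3H8) = 490 / 44.10 = 11.11 mol
n(O2) = PV/RT = (31.3 × 22600) / (8.314 × 686.15) = 124.0 mol
For 11.11 mol C3H8, stoichiometry requires (5/1) × 11.11 = 55.55 mol O2; 124.0 mol is available, so C3H8 is limiting.
n(O2) consumed = (5/1) × 11.11 = 55.55 mol; remaining = 124.0 − 55.55 = 68.45 mol
V(O2) = nRT/P = 68.45 × 8.314 × 875.15 / 3530 = 141.1 L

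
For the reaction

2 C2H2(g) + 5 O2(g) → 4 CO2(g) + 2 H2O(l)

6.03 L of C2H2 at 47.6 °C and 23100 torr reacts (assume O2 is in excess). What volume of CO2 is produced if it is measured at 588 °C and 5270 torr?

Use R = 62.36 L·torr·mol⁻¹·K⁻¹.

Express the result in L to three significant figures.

142 L

n(C2H2) = PV/RT = (23100 × 6.03) / (62.36 × 320.75) = 6.964 mol
n(CO2) = (4/2) × 6.964 = 13.93 mol
V = nRT/P = 13.93 × 62.36 × 861.15 / 5270 = 141.9 L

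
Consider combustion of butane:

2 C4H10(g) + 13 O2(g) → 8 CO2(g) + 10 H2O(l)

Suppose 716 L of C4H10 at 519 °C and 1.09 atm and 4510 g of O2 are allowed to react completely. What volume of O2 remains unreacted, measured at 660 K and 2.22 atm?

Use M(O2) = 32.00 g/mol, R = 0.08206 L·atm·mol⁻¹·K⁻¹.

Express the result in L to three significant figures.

1530 L

n(C4H10) = PV/RT = (1.09 × 716) / (0.08206 × 792.15) = 12.01 mol
n(O2) = 4510 / 32.00 = 140.9 mol
For 12.01 mol C4H10, stoichiometry requires (13/2) × 12.01 = 78.06 mol O2; 140.9 mol is available, so C4H10 is limiting.
n(O2) consumed = (13/2) × 12.01 = 78.06 mol; remaining = 140.9 − 78.06 = 62.84 mol
V(O2) = nRT/P = 62.84 × 0.08206 × 660 / 2.22 = 1533 L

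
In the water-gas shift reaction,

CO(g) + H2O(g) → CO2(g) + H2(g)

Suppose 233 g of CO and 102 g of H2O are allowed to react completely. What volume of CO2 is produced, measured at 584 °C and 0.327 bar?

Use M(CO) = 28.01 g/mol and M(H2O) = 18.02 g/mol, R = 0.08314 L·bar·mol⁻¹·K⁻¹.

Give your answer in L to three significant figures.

n(CO) = 233 / 28.01 = 8.318 mol
n(H2O) = 102 / 18.02 = 5.660 mol
For 8.318 mol CO, stoichiometry requires (1/1) × 8.318 = 8.318 mol H2O; 5.660 mol is available, so H2O is limiting.
n(CO2) = (1/1) × 5.660 = 5.660 mol
V(CO2) = nRT/P = 5.660 × 0.08314 × 857.15 / 0.327 = 1233 L

1230 L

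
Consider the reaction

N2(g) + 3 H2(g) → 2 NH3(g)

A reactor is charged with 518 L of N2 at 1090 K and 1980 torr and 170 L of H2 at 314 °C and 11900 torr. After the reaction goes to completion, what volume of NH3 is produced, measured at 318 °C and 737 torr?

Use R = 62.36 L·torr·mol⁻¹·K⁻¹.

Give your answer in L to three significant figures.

1510 L

n(N2) = PV/RT = (1980 × 518) / (62.36 × 1090) = 15.09 mol
n(H2) = PV/RT = (11900 × 170) / (62.36 × 587.15) = 55.25 mol
For 15.09 mol N2, stoichiometry requires (3/1) × 15.09 = 45.27 mol H2; 55.25 mol is available, so N2 is limiting.
n(NH3) = (2/1) × 15.09 = 30.18 mol
V(NH3) = nRT/P = 30.18 × 62.36 × 591.15 / 737 = 1510 L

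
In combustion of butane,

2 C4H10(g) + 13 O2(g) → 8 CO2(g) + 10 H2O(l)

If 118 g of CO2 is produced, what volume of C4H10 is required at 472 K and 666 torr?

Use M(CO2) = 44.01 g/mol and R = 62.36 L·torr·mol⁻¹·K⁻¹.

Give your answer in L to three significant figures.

n(CO2) = 118.0 / 44.01 = 2.681 mol
n(C4H10) = (2/8) × 2.681 = 0.6703 mol
V = nRT/P = 0.6703 × 62.36 × 472 / 666 = 29.62 L

29.6 L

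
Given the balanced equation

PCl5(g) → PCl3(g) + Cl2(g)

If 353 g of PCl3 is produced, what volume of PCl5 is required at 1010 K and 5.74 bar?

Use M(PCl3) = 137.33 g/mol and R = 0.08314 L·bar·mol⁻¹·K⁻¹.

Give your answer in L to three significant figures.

n(PCl3) = 353.0 / 137.33 = 2.570 mol
n(PCl5) = (1/1) × 2.570 = 2.570 mol
V = nRT/P = 2.570 × 0.08314 × 1010 / 5.74 = 37.60 L

37.6 L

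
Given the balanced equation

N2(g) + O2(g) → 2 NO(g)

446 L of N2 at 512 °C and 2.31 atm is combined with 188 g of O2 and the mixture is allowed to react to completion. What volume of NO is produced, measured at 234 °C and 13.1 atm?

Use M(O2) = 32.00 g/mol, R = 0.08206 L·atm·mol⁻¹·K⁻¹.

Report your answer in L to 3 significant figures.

n(N2) = PV/RT = (2.31 × 446) / (0.08206 × 785.15) = 15.99 mol
n(O2) = 188 / 32.00 = 5.875 mol
For 15.99 mol N2, stoichiometry requires (1/1) × 15.99 = 15.99 mol O2; 5.875 mol is available, so O2 is limiting.
n(NO) = (2/1) × 5.875 = 11.75 mol
V(NO) = nRT/P = 11.75 × 0.08206 × 507.15 / 13.1 = 37.33 L

37.3 L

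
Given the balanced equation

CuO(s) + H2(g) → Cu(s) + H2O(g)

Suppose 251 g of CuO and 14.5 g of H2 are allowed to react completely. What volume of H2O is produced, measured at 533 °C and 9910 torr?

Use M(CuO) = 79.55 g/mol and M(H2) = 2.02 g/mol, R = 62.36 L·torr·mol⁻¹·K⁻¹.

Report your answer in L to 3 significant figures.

n(CuO) = 251 / 79.55 = 3.155 mol
n(H2) = 14.5 / 2.02 = 7.178 mol
For 3.155 mol CuO, stoichiometry requires (1/1) × 3.155 = 3.155 mol H2; 7.178 mol is available, so CuO is limiting.
n(H2O) = (1/1) × 3.155 = 3.155 mol
V(H2O) = nRT/P = 3.155 × 62.36 × 806.15 / 9910 = 16.00 L

16.0 L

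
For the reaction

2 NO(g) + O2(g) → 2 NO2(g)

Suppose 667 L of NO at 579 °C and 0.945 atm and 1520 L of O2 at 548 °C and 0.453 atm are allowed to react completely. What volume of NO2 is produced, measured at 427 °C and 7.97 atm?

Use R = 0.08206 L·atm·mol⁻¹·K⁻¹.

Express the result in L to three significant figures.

n(NO) = PV/RT = (0.945 × 667) / (0.08206 × 852.15) = 9.014 mol
n(O2) = PV/RT = (0.453 × 1520) / (0.08206 × 821.15) = 10.22 mol
For 9.014 mol NO, stoichiometry requires (1/2) × 9.014 = 4.507 mol O2; 10.22 mol is available, so NO is limiting.
n(NO2) = (2/2) × 9.014 = 9.014 mol
V(NO2) = nRT/P = 9.014 × 0.08206 × 700.15 / 7.97 = 64.98 L

65.0 L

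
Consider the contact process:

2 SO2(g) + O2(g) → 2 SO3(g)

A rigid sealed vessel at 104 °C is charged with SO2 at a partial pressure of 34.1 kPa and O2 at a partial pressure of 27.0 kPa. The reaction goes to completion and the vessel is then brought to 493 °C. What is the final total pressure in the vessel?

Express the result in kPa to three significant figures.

Because the vessel is rigid and T is held at 104 °C, work the stoichiometry in partial pressures (P_i = n_iRT/V).
P(O2) required for 34.1 kPa of SO2 = (1/2) × 34.1 = 17.05 kPa; available 27.0 kPa, so SO2 is limiting.
P(O2) remaining = 27.0 − (1/2) × 34.1 = 9.950 kPa
P(gaseous products) = (2)/2 × 34.1 = 34.10 kPa
P_total at 104 °C = 9.950 + 34.10 = 44.05 kPa
Scaling to 493 °C: P = 44.05 × 766.15/377.15 = 89.48 kPa

89.5 kPa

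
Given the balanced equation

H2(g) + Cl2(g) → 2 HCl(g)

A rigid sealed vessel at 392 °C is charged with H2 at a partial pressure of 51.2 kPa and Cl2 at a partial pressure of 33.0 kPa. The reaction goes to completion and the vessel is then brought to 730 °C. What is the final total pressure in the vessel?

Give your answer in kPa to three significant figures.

At constant V, partial pressures at 392 °C are proportional to moles, so apply stoichiometry directly to pressures.
P(Cl2) required for 51.2 kPa of H2 = (1/1) × 51.2 = 51.20 kPa; available 33.0 kPa, so Cl2 is limiting.
P(H2) remaining = 51.2 − (1/1) × 33.0 = 18.20 kPa
P(gaseous products) = (2)/1 × 33.0 = 66.00 kPa
P_total at 392 °C = 18.20 + 66.00 = 84.20 kPa
Scaling to 730 °C: P = 84.20 × 1003.15/665.15 = 127.0 kPa

127 kPa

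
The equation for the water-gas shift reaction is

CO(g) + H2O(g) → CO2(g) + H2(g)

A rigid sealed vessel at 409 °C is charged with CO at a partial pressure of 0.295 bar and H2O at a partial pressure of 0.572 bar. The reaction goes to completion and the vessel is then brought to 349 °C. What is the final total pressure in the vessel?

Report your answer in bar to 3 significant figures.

Because the vessel is rigid and T is held at 409 °C, work the stoichiometry in partial pressures (P_i = n_iRT/V).
P(H2O) required for 0.295 bar of CO = (1/1) × 0.295 = 0.2950 bar; available 0.572 bar, so CO is limiting.
P(H2O) remaining = 0.572 − (1/1) × 0.295 = 0.2770 bar
P(gaseous products) = (1+1)/1 × 0.295 = 0.5900 bar
P_total at 409 °C = 0.2770 + 0.5900 = 0.8670 bar
Scaling to 349 °C: P = 0.8670 × 622.15/682.15 = 0.7907 bar

0.791 bar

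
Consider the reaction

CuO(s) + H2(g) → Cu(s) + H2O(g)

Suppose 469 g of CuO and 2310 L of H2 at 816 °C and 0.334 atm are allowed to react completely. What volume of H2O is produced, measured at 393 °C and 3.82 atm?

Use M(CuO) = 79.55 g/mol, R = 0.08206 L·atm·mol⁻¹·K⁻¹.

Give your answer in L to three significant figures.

84.4 L

n(CuO) = 469 / 79.55 = 5.896 mol
n(H2) = PV/RT = (0.334 × 2310) / (0.08206 × 1089.15) = 8.633 mol
For 5.896 mol CuO, stoichiometry requires (1/1) × 5.896 = 5.896 mol H2; 8.633 mol is available, so CuO is limiting.
n(H2O) = (1/1) × 5.896 = 5.896 mol
V(H2O) = nRT/P = 5.896 × 0.08206 × 666.15 / 3.82 = 84.37 L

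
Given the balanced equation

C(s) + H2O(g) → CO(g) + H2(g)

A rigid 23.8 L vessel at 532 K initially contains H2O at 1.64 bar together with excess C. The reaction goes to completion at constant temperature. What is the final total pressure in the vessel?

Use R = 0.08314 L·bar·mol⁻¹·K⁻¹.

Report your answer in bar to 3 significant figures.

Rigid vessel, constant T ⇒ P scales with total gas moles (1 → 2).
P_final = (2/1) × 1.64 = 3.280 bar

3.28 bar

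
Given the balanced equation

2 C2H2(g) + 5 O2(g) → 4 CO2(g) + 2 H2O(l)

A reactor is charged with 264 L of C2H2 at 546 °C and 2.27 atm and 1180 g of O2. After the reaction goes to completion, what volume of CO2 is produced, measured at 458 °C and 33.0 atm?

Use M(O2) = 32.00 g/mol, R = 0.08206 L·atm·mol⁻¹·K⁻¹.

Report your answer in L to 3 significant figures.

32.4 L

n(C2H2) = PV/RT = (2.27 × 264) / (0.08206 × 819.15) = 8.915 mol
n(O2) = 1180 / 32.00 = 36.88 mol
For 8.915 mol C2H2, stoichiometry requires (5/2) × 8.915 = 22.29 mol O2; 36.88 mol is available, so C2H2 is limiting.
n(CO2) = (4/2) × 8.915 = 17.83 mol
V(CO2) = nRT/P = 17.83 × 0.08206 × 731.15 / 33.0 = 32.42 L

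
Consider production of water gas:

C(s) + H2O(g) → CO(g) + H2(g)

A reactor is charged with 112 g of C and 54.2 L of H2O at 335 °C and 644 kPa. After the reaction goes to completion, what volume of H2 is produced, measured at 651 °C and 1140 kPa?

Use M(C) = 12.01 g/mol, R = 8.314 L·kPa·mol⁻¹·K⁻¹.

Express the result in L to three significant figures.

46.5 L

n(C) = 112 / 12.01 = 9.326 mol
n(H2O) = PV/RT = (644 × 54.2) / (8.314 × 608.15) = 6.903 mol
For 9.326 mol C, stoichiometry requires (1/1) × 9.326 = 9.326 mol H2O; 6.903 mol is available, so H2O is limiting.
n(H2) = (1/1) × 6.903 = 6.903 mol
V(H2) = nRT/P = 6.903 × 8.314 × 924.15 / 1140 = 46.52 L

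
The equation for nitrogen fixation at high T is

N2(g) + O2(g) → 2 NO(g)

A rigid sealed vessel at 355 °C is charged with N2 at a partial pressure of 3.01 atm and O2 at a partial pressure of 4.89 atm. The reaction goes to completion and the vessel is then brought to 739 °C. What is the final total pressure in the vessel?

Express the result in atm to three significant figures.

12.7 atm

With V and T fixed, P_i ∝ n_i, so the mole ratios apply directly to partial pressures at 355 °C.
P(O2) required for 3.01 atm of N2 = (1/1) × 3.01 = 3.010 atm; available 4.89 atm, so N2 is limiting.
P(O2) remaining = 4.89 − (1/1) × 3.01 = 1.880 atm
P(gaseous products) = (2)/1 × 3.01 = 6.020 atm
P_total at 355 °C = 1.880 + 6.020 = 7.900 atm
Scaling to 739 °C: P = 7.900 × 1012.15/628.15 = 12.73 atm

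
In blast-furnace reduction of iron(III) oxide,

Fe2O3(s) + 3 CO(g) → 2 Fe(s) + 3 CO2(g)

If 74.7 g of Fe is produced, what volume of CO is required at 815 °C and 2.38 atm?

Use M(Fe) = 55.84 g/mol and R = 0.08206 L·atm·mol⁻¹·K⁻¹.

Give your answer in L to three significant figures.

n(Fe) = 74.70 / 55.84 = 1.338 mol
n(CO) = (3/2) × 1.338 = 2.007 mol
V = nRT/P = 2.007 × 0.08206 × 1088.15 / 2.38 = 75.30 L

75.3 L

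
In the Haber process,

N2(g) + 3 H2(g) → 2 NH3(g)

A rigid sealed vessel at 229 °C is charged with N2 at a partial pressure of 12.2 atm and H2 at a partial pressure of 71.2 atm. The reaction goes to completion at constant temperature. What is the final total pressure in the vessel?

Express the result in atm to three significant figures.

At constant V, partial pressures at 229 °C are proportional to moles, so apply stoichiometry directly to pressures.
P(H2) required for 12.2 atm of N2 = (3/1) × 12.2 = 36.60 atm; available 71.2 atm, so N2 is limiting.
P(H2) remaining = 71.2 − (3/1) × 12.2 = 34.60 atm
P(gaseous products) = (2)/1 × 12.2 = 24.40 atm
P_total at 229 °C = 34.60 + 24.40 = 59.00 atm

59.0 atm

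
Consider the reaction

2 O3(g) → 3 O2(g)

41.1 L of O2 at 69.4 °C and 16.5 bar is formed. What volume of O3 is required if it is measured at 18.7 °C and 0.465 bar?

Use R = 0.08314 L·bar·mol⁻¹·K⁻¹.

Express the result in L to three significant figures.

828 L

n(O2) = PV/RT = (16.5 × 41.1) / (0.08314 × 342.55) = 23.81 mol
n(O3) = (2/3) × 23.81 = 15.87 mol
V = nRT/P = 15.87 × 0.08314 × 291.85 / 0.465 = 828.1 L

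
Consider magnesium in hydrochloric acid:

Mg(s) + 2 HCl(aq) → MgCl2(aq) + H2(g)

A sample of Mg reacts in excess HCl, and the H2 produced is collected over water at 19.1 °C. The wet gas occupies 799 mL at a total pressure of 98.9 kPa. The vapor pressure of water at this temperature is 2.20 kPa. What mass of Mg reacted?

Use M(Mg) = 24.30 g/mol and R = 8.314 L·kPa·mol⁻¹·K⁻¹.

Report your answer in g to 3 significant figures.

P(H2) = 98.9 − 2.20 = 96.70 kPa
n(H2) = PV/RT = (96.70 × 0.7990) / (8.314 × 292.25) = 0.03180 mol
n(Mg) = (1/1) × 0.03180 = 0.03180 mol
m(Mg) = 0.03180 × 24.30 = 0.7727 g

0.773 g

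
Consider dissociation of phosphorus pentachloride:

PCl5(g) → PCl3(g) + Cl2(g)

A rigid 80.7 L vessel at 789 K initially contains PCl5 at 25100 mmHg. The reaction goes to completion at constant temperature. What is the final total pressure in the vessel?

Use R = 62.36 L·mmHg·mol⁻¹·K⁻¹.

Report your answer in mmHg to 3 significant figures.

50200 mmHg

Since T and V are fixed, P_final/P_initial = n_final/n_initial = 2/1.
P_final = (2/1) × 25100 = 50200 mmHg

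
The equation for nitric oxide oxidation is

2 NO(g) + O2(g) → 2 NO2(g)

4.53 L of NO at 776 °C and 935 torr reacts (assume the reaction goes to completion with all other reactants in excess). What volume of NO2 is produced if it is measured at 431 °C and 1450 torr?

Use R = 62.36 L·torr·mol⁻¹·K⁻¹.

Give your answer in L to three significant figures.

1.96 L

n(NO) = PV/RT = (935 × 4.53) / (62.36 × 1049.15) = 0.06474 mol
n(NO2) = (2/2) × 0.06474 = 0.06474 mol
V = nRT/P = 0.06474 × 62.36 × 704.15 / 1450 = 1.961 L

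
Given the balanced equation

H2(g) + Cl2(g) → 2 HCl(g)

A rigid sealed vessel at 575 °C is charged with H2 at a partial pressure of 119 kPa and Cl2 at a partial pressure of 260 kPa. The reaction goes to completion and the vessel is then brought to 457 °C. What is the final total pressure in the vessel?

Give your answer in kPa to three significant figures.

Because the vessel is rigid and T is held at 575 °C, work the stoichiometry in partial pressures (P_i = n_iRT/V).
P(Cl2) required for 119 kPa of H2 = (1/1) × 119 = 119.0 kPa; available 260 kPa, so H2 is limiting.
P(Cl2) remaining = 260 − (1/1) × 119 = 141.0 kPa
P(gaseous products) = (2)/1 × 119 = 238.0 kPa
P_total at 575 °C = 141.0 + 238.0 = 379.0 kPa
Scaling to 457 °C: P = 379.0 × 730.15/848.15 = 326.3 kPa

326 kPa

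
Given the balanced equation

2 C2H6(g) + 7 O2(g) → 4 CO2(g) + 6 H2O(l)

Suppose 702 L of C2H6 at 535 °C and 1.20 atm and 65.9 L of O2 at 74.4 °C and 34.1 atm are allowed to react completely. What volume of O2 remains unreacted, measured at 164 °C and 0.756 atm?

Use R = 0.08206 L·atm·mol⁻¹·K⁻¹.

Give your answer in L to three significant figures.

n(C2H6) = PV/RT = (1.20 × 702) / (0.08206 × 808.15) = 12.70 mol
n(O2) = PV/RT = (34.1 × 65.9) / (0.08206 × 347.55) = 78.79 mol
For 12.70 mol C2H6, stoichiometry requires (7/2) × 12.70 = 44.45 mol O2; 78.79 mol is available, so C2H6 is limiting.
n(O2) consumed = (7/2) × 12.70 = 44.45 mol; remaining = 78.79 − 44.45 = 34.34 mol
V(O2) = nRT/P = 34.34 × 0.08206 × 437.15 / 0.756 = 1629 L

1630 L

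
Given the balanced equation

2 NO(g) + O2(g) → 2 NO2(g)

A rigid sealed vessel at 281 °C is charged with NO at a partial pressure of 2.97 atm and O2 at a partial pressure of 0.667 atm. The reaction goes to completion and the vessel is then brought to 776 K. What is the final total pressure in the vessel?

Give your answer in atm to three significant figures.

With V and T fixed, P_i ∝ n_i, so the mole ratios apply directly to partial pressures at 281 °C.
P(O2) required for 2.97 atm of NO = (1/2) × 2.97 = 1.485 atm; available 0.667 atm, so O2 is limiting.
P(NO) remaining = 2.97 − (2/1) × 0.667 = 1.636 atm
P(gaseous products) = (2)/1 × 0.667 = 1.334 atm
P_total at 281 °C = 1.636 + 1.334 = 2.970 atm
Scaling to 776 K: P = 2.970 × 776/554.15 = 4.159 atm

4.16 atm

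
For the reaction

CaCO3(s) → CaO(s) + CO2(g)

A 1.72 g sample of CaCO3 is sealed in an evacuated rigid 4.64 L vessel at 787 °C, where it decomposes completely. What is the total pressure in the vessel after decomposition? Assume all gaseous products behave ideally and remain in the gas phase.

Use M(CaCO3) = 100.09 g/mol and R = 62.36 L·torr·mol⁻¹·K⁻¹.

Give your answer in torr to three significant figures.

245 torr

n(CaCO3) = 1.72 / 100.09 = 0.01718 mol
n(gas produced) = (1/1) × 0.01718 = 0.01718 mol
P = nRT/V = 0.01718 × 62.36 × 1060.15 / 4.64 = 244.8 torr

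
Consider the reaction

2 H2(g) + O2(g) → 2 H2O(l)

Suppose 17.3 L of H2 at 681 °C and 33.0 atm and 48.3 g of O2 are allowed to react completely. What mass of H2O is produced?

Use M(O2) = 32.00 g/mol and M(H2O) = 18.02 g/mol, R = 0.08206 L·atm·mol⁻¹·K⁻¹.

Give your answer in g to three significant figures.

54.4 g

n(H2) = PV/RT = (33.0 × 17.3) / (0.08206 × 954.15) = 7.291 mol
n(O2) = 48.3 / 32.00 = 1.509 mol
For 7.291 mol H2, stoichiometry requires (1/2) × 7.291 = 3.646 mol O2; 1.509 mol is available, so O2 is limiting.
n(H2O) = (2/1) × 1.509 = 3.018 mol
m(H2O) = 3.018 × 18.02 = 54.38 g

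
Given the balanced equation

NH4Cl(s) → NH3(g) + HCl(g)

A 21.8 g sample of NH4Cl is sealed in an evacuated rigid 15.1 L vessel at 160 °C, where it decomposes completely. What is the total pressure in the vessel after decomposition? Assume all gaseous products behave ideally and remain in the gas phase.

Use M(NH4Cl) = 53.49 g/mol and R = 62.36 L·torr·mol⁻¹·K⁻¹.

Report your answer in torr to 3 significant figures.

1460 torr

n(NH4Cl) = 21.8 / 53.49 = 0.4076 mol
n(gas produced) = (2/1) × 0.4076 = 0.8152 mol
P = nRT/V = 0.8152 × 62.36 × 433.15 / 15.1 = 1458 torr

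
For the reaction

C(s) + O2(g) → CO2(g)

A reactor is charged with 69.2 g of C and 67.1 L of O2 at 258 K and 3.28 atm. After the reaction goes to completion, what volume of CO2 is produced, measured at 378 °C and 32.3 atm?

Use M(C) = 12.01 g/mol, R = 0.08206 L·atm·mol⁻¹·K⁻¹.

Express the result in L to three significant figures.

9.53 L

n(C) = 69.2 / 12.01 = 5.762 mol
n(O2) = PV/RT = (3.28 × 67.1) / (0.08206 × 258) = 10.40 mol
For 5.762 mol C, stoichiometry requires (1/1) × 5.762 = 5.762 mol O2; 10.40 mol is available, so C is limiting.
n(CO2) = (1/1) × 5.762 = 5.762 mol
V(CO2) = nRT/P = 5.762 × 0.08206 × 651.15 / 32.3 = 9.532 L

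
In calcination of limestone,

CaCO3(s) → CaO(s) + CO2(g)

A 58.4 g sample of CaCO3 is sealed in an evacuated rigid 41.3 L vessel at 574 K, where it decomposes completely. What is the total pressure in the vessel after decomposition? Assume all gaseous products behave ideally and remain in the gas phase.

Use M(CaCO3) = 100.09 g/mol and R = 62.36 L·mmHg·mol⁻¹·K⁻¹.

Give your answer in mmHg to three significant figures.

506 mmHg

n(CaCO3) = 58.4 / 100.09 = 0.5835 mol
n(gas produced) = (1/1) × 0.5835 = 0.5835 mol
P = nRT/V = 0.5835 × 62.36 × 574 / 41.3 = 505.7 mmHg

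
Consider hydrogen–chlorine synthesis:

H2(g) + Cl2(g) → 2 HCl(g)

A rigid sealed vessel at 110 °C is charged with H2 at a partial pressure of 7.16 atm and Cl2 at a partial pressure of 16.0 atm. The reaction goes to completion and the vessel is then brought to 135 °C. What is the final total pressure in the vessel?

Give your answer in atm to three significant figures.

With V and T fixed, P_i ∝ n_i, so the mole ratios apply directly to partial pressures at 110 °C.
P(Cl2) required for 7.16 atm of H2 = (1/1) × 7.16 = 7.160 atm; available 16.0 atm, so H2 is limiting.
P(Cl2) remaining = 16.0 − (1/1) × 7.16 = 8.840 atm
P(gaseous products) = (2)/1 × 7.16 = 14.32 atm
P_total at 110 °C = 8.840 + 14.32 = 23.16 atm
Scaling to 135 °C: P = 23.16 × 408.15/383.15 = 24.67 atm

24.7 atm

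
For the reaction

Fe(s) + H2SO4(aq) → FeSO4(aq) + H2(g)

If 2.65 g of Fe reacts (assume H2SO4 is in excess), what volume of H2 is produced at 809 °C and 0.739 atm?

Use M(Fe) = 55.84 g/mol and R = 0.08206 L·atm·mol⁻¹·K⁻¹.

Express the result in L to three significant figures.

5.70 L

n(Fe) = 2.650 / 55.84 = 0.04746 mol
n(H2) = (1/1) × 0.04746 = 0.04746 mol
V = nRT/P = 0.04746 × 0.08206 × 1082.15 / 0.739 = 5.703 L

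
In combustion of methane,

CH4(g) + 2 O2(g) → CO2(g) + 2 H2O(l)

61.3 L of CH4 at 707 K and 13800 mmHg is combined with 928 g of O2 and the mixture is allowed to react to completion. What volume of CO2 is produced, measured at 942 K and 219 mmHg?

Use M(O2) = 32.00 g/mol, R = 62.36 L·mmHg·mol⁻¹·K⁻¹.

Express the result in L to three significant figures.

3890 L

n(CH4) = PV/RT = (13800 × 61.3) / (62.36 × 707) = 19.19 mol
n(O2) = 928 / 32.00 = 29.00 mol
For 19.19 mol CH4, stoichiometry requires (2/1) × 19.19 = 38.38 mol O2; 29.00 mol is available, so O2 is limiting.
n(CO2) = (1/2) × 29.00 = 14.50 mol
V(CO2) = nRT/P = 14.50 × 62.36 × 942 / 219 = 3889 L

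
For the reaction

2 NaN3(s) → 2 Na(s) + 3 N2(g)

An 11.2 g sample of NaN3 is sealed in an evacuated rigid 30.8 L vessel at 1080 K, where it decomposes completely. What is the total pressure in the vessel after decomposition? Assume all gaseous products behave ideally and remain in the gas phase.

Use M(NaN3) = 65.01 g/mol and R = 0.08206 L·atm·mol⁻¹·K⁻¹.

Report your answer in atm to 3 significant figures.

0.744 atm

n(NaN3) = 11.2 / 65.01 = 0.1723 mol
n(gas produced) = (3/2) × 0.1723 = 0.2585 mol
P = nRT/V = 0.2585 × 0.08206 × 1080 / 30.8 = 0.7438 atm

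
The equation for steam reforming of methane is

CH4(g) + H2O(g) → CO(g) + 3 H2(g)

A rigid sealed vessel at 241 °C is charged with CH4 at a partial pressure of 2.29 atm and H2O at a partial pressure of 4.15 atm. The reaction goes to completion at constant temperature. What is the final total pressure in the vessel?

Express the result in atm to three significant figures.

With V and T fixed, P_i ∝ n_i, so the mole ratios apply directly to partial pressures at 241 °C.
P(H2O) required for 2.29 atm of CH4 = (1/1) × 2.29 = 2.290 atm; available 4.15 atm, so CH4 is limiting.
P(H2O) remaining = 4.15 − (1/1) × 2.29 = 1.860 atm
P(gaseous products) = (1+3)/1 × 2.29 = 9.160 atm
P_total at 241 °C = 1.860 + 9.160 = 11.02 atm

11.0 atm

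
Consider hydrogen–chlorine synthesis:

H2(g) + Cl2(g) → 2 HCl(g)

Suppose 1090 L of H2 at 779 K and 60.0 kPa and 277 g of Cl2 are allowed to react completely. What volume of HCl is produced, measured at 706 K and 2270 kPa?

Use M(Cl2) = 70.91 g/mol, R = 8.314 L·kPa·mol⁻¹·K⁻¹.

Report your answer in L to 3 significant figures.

20.2 L

n(H2) = PV/RT = (60.0 × 1090) / (8.314 × 779) = 10.10 mol
n(Cl2) = 277 / 70.91 = 3.906 mol
For 10.10 mol H2, stoichiometry requires (1/1) × 10.10 = 10.10 mol Cl2; 3.906 mol is available, so Cl2 is limiting.
n(HCl) = (2/1) × 3.906 = 7.812 mol
V(HCl) = nRT/P = 7.812 × 8.314 × 706 / 2270 = 20.20 L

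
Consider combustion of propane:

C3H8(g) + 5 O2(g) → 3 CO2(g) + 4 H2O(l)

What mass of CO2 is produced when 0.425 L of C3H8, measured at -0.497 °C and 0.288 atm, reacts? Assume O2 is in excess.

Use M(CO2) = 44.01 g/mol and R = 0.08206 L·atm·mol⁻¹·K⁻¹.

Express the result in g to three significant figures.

n(C3H8) = PV/RT = (0.288 × 0.425) / (0.08206 × 272.653) = 0.005471 mol
n(CO2) = (3/1) × 0.005471 = 0.01641 mol
m(CO2) = 0.01641 × 44.01 = 0.7222 g

0.722 g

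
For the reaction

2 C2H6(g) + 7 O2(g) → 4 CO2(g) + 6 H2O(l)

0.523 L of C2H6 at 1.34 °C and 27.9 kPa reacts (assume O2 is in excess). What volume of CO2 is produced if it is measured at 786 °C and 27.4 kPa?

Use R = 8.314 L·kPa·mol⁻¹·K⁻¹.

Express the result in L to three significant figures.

4.11 L

n(C2H6) = PV/RT = (27.9 × 0.523) / (8.314 × 274.49) = 0.006394 mol
n(CO2) = (4/2) × 0.006394 = 0.01279 mol
V = nRT/P = 0.01279 × 8.314 × 1059.15 / 27.4 = 4.110 L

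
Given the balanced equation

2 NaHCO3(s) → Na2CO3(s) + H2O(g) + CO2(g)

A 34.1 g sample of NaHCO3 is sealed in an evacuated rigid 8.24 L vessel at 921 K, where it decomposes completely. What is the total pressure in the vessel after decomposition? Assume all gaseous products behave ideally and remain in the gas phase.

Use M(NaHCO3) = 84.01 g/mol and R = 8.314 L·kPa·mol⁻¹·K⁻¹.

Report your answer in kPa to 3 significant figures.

377 kPa

n(NaHCO3) = 34.1 / 84.01 = 0.4059 mol
n(gas produced) = (2/2) × 0.4059 = 0.4059 mol
P = nRT/V = 0.4059 × 8.314 × 921 / 8.24 = 377.2 kPa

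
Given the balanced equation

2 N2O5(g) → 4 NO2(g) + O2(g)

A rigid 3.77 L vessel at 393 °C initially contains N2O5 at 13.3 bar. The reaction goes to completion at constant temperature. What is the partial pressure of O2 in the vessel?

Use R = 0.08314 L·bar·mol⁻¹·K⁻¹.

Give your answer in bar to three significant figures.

n(N2O5)₀ = PV/RT = (13.3 × 3.77) / (0.08314 × 666.15) = 0.9053 mol
n(O2) = (1/2) × 0.9053 = 0.4526 mol
P(O2) = nRT/V = 0.4526 × 0.08314 × 666.15 / 3.77 = 6.649 bar

6.65 bar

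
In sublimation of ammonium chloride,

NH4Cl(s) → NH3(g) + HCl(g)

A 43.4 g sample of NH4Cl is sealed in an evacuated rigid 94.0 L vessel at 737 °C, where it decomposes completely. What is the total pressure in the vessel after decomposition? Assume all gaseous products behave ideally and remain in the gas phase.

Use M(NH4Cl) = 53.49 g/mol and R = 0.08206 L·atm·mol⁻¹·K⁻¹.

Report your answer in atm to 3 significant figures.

1.43 atm

n(NH4Cl) = 43.4 / 53.49 = 0.8114 mol
n(gas produced) = (2/1) × 0.8114 = 1.623 mol
P = nRT/V = 1.623 × 0.08206 × 1010.15 / 94.0 = 1.431 atm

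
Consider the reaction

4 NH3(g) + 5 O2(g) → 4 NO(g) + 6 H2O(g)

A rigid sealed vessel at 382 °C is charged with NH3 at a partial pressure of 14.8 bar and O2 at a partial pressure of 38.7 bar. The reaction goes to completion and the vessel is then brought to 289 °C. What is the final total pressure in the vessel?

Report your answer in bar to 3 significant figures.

49.1 bar

With V and T fixed, P_i ∝ n_i, so the mole ratios apply directly to partial pressures at 382 °C.
P(O2) required for 14.8 bar of NH3 = (5/4) × 14.8 = 18.50 bar; available 38.7 bar, so NH3 is limiting.
P(O2) remaining = 38.7 − (5/4) × 14.8 = 20.20 bar
P(gaseous products) = (4+6)/4 × 14.8 = 37.00 bar
P_total at 382 °C = 20.20 + 37.00 = 57.20 bar
Scaling to 289 °C: P = 57.20 × 562.15/655.15 = 49.08 bar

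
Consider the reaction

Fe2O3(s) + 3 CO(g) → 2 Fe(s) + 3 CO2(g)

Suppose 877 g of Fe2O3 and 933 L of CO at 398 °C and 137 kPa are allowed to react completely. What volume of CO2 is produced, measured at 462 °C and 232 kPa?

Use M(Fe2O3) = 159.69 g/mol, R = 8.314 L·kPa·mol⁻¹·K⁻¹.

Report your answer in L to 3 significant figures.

434 L

n(Fe2O3) = 877 / 159.69 = 5.492 mol
n(CO) = PV/RT = (137 × 933) / (8.314 × 671.15) = 22.91 mol
For 5.492 mol Fe2O3, stoichiometry requires (3/1) × 5.492 = 16.48 mol CO; 22.91 mol is available, so Fe2O3 is limiting.
n(CO2) = (3/1) × 5.492 = 16.48 mol
V(CO2) = nRT/P = 16.48 × 8.314 × 735.15 / 232 = 434.2 L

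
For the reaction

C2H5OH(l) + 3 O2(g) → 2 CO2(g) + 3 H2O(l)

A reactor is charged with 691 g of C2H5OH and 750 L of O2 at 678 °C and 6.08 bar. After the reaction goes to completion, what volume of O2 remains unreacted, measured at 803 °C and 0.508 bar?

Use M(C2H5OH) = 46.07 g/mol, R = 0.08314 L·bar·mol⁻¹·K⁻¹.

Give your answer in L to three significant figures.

2230 L

n(C2H5OH) = 691 / 46.07 = 15.00 mol
n(O2) = PV/RT = (6.08 × 750) / (0.08314 × 951.15) = 57.66 mol
For 15.00 mol C2H5OH, stoichiometry requires (3/1) × 15.00 = 45.00 mol O2; 57.66 mol is available, so C2H5OH is limiting.
n(O2) consumed = (3/1) × 15.00 = 45.00 mol; remaining = 57.66 − 45.00 = 12.66 mol
V(O2) = nRT/P = 12.66 × 0.08314 × 1076.15 / 0.508 = 2230 L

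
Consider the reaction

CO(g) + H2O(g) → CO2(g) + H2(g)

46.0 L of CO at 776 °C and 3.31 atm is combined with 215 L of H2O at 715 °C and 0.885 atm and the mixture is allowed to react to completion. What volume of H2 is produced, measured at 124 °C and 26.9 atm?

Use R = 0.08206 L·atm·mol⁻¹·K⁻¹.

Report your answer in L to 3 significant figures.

n(CO) = PV/RT = (3.31 × 46.0) / (0.08206 × 1049.15) = 1.769 mol
n(H2O) = PV/RT = (0.885 × 215) / (0.08206 × 988.15) = 2.347 mol
For 1.769 mol CO, stoichiometry requires (1/1) × 1.769 = 1.769 mol H2O; 2.347 mol is available, so CO is limiting.
n(H2) = (1/1) × 1.769 = 1.769 mol
V(H2) = nRT/P = 1.769 × 0.08206 × 397.15 / 26.9 = 2.143 L

2.14 L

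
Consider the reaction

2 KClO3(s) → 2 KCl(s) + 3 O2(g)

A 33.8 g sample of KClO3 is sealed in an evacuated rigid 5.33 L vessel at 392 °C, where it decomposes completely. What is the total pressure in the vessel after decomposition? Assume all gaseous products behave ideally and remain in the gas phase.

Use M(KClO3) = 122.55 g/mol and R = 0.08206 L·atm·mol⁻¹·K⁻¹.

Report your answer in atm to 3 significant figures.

4.24 atm

n(KClO3) = 33.8 / 122.55 = 0.2758 mol
n(gas produced) = (3/2) × 0.2758 = 0.4137 mol
P = nRT/V = 0.4137 × 0.08206 × 665.15 / 5.33 = 4.237 atm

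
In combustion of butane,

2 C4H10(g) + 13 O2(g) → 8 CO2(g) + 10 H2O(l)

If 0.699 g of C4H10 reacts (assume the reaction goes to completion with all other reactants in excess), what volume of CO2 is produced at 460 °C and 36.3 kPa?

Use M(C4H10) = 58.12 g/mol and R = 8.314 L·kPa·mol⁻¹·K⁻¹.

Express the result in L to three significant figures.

n(C4H10) = 0.6990 / 58.12 = 0.01203 mol
n(CO2) = (8/2) × 0.01203 = 0.04812 mol
V = nRT/P = 0.04812 × 8.314 × 733.15 / 36.3 = 8.080 L

8.08 L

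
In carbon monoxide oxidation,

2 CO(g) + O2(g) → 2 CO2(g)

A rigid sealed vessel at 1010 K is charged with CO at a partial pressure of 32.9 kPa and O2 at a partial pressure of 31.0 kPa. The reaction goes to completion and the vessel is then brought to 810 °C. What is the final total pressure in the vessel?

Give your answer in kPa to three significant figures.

With V and T fixed, P_i ∝ n_i, so the mole ratios apply directly to partial pressures at 1010 K.
P(O2) required for 32.9 kPa of CO = (1/2) × 32.9 = 16.45 kPa; available 31.0 kPa, so CO is limiting.
P(O2) remaining = 31.0 − (1/2) × 32.9 = 14.55 kPa
P(gaseous products) = (2)/2 × 32.9 = 32.90 kPa
P_total at 1010 K = 14.55 + 32.90 = 47.45 kPa
Scaling to 810 °C: P = 47.45 × 1083.15/1010 = 50.89 kPa

50.9 kPa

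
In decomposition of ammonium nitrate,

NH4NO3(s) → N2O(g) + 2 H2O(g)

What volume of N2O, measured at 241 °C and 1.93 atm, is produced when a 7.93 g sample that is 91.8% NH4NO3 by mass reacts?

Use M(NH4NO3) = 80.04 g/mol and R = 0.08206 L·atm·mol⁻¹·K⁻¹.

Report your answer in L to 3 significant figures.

mass of NH4NO3 = 7.93 × 91.8/100 = 7.280 g
n(NH4NO3) = 7.280 / 80.04 = 0.09095 mol
n(N2O) = (1/1) × 0.09095 = 0.09095 mol
V = nRT/P = 0.09095 × 0.08206 × 514.15 / 1.93 = 1.988 L

1.99 L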